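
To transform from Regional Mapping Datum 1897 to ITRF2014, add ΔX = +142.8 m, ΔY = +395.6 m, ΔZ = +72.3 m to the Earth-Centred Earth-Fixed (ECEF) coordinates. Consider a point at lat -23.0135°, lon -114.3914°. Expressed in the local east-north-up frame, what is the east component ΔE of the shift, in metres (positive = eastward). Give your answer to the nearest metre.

ΔE = -33 m

At φ = -23.0135°, λ = -114.3914°: sin φ = -0.390948, cos φ = 0.920413, sin λ = -0.910746, cos λ = -0.412968.
ΔE = −sin λ·ΔX + cos λ·ΔY = −(-0.910746)·(142.8) + (-0.412968)·(395.6) = -33.32 m.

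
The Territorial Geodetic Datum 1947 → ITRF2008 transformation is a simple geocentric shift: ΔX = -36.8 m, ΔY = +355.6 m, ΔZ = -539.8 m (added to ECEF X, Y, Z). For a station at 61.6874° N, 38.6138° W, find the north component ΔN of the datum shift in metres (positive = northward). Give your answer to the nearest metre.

ΔN = -35 m

The local north axis is (−sin φ cos λ, −sin φ sin λ, cos φ), giving ΔN = 25.315 + 195.371 − 256.017 = -35.33 m.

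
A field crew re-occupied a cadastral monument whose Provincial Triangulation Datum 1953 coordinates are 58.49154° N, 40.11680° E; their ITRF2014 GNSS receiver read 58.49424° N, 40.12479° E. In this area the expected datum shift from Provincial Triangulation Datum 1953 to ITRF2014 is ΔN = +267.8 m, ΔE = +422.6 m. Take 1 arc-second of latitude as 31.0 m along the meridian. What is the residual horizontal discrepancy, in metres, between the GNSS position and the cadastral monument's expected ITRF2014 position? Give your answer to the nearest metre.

55 m

Observed coordinate differences: Δφ = +0.00270°, Δλ = +0.00799°.
Converting to metres (1° lat = 111600 m, cos φ = 0.522624): observed ΔN = 301.3 m, observed ΔE = 466.0 m.
Subtracting the expected shift leaves a residual of 301.3 − (267.8) = 33.5 m north and 466.0 − (422.6) = 43.4 m east.
Residual distance = √(33.5² + 43.4²) = 54.9 m.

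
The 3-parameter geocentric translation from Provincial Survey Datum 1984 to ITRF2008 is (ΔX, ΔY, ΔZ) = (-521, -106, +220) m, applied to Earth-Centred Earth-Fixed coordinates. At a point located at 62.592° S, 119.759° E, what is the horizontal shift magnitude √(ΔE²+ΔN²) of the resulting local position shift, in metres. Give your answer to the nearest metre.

563 m

At φ = -62.592°, λ = 119.759°: sin φ = -0.887751, cos φ = 0.460324, sin λ = 0.868121, cos λ = -0.496353.
ΔE = −sin λ·ΔX + cos λ·ΔY = −(0.868121)·(-521) + (-0.496353)·(-106) = 504.90 m.
ΔN = −sin φ cos λ·ΔX − sin φ sin λ·ΔY + cos φ·ΔZ = −(-0.887751)(-0.496353)(-521) − (-0.887751)(0.868121)(-106) + (0.460324)(220) = 249.15 m.
Horizontal magnitude = √(ΔE² + ΔN²) = √(504.90² + 249.15²) = 563.03 m.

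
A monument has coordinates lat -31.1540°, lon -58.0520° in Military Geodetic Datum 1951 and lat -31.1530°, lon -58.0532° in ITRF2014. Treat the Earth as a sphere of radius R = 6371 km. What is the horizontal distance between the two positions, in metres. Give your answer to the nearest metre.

159 m

Δφ = -31.1530° − -31.1540° = +0.0010°; Δλ = -58.0532° − -58.0520° = -0.0012°.
1° along a meridian = πR/180 = 111195 m.
ΔN = Δφ × 111195 = 111.2 m; ΔE = Δλ × 111195 × cos(-31.1540°) = -0.0012 × 111195 × 0.855780 = -114.2 m.
Distance = √(ΔE² + ΔN²) = √((-114.2)² + 111.2²) = 159.4 m.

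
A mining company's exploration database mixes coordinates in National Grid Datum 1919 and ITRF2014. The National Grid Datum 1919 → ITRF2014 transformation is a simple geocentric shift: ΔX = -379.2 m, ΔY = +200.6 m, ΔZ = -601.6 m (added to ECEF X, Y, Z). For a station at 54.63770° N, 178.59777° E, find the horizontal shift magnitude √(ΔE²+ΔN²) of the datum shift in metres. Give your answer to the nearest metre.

At φ = 54.63770°, λ = 178.59777°: sin φ = 0.815509, cos φ = 0.578745, sin λ = 0.024471, cos λ = -0.999701.
ΔE = −sin λ·ΔX + cos λ·ΔY = −(0.024471)·(-379.2) + (-0.999701)·(200.6) = -191.26 m.
ΔN = −sin φ cos λ·ΔX − sin φ sin λ·ΔY + cos φ·ΔZ = −(0.815509)(-0.999701)(-379.2) − (0.815509)(0.024471)(200.6) + (0.578745)(-601.6) = -661.32 m.
Horizontal magnitude = √(ΔE² + ΔN²) = √((-191.26)² + (-661.32)²) = 688.43 m.

688 m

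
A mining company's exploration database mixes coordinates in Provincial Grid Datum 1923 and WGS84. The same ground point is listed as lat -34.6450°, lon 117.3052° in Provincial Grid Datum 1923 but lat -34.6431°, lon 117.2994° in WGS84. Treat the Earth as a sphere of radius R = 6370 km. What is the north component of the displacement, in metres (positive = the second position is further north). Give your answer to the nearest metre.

ΔN = 211 m

Δφ = -34.6431° − -34.6450° = +0.0019°; Δλ = 117.2994° − 117.3052° = -0.0058°.
1° along a meridian = πR/180 = 111177 m.
ΔN = Δφ × 111177 = 211.2 m; ΔE = Δλ × 111177 × cos(-34.6450°) = -0.0058 × 111177 × 0.822690 = -530.5 m.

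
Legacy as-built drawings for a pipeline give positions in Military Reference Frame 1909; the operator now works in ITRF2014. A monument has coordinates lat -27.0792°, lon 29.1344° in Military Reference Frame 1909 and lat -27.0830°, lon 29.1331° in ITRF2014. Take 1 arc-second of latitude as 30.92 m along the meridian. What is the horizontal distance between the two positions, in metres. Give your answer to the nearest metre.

Δφ = -27.0830° − -27.0792° = -0.0038°; Δλ = 29.1331° − 29.1344° = -0.0013°.
1° of latitude = 3600 × 30.92 = 111312 m.
ΔN = Δφ × 111312 = -423.0 m; ΔE = Δλ × 111312 × cos(-27.0792°) = -0.0013 × 111312 × 0.890378 = -128.8 m.
Distance = √(ΔE² + ΔN²) = √((-128.8)² + (-423.0)²) = 442.2 m.

442 m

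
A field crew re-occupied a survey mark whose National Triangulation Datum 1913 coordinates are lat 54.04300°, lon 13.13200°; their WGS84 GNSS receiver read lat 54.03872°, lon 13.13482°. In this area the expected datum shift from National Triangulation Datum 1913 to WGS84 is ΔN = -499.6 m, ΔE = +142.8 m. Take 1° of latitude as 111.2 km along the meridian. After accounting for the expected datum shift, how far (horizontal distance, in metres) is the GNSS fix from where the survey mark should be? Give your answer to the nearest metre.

48 m

Observed coordinate differences: Δφ = -0.00428°, Δλ = +0.00282°.
Converting to metres (1° lat = 111200 m, cos φ = 0.587178): observed ΔN = -475.9 m, observed ΔE = 184.1 m.
Subtracting the expected shift leaves a residual of -475.9 − (-499.6) = 23.7 m north and 184.1 − (142.8) = 41.3 m east.
Residual distance = √(23.7² + 41.3²) = 47.6 m.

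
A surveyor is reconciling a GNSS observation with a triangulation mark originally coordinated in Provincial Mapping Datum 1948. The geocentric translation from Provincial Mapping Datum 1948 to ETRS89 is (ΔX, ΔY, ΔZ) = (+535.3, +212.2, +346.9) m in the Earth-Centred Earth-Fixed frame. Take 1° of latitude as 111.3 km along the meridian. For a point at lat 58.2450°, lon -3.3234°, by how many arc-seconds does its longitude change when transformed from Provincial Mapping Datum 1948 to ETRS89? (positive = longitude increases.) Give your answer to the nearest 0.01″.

sin φ = 0.850306, cos φ = 0.526288, sin λ = -0.057972, cos λ = 0.998318.
East component: ΔE = −sin λ·ΔX + cos λ·ΔY = −(-0.057972)(535.3) + (0.998318)(212.2) = 242.88 m.
1° of latitude spans 111300 m; at latitude φ, 1° of longitude spans that × cos φ = 58575.9 m, so Δλ = 242.88 / 58575.9 × 3600 = 14.927″.

Δλ = 14.93″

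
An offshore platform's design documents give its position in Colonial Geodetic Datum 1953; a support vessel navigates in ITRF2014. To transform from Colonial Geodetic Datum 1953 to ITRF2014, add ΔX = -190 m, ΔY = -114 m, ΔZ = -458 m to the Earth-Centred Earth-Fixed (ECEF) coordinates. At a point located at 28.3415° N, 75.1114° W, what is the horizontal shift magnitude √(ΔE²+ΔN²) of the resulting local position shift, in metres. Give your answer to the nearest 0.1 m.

At φ = 28.3415°, λ = -75.1114°: sin φ = 0.474726, cos φ = 0.880134, sin λ = -0.966427, cos λ = 0.256941.
ΔE = −sin λ·ΔX + cos λ·ΔY = −(-0.966427)·(-190) + (0.256941)·(-114) = -212.91 m.
ΔN = −sin φ cos λ·ΔX − sin φ sin λ·ΔY + cos φ·ΔZ = −(0.474726)(0.256941)(-190) − (0.474726)(-0.966427)(-114) + (0.880134)(-458) = -432.23 m.
Horizontal magnitude = √(ΔE² + ΔN²) = √((-212.91)² + (-432.23)²) = 481.82 m.

481.8 m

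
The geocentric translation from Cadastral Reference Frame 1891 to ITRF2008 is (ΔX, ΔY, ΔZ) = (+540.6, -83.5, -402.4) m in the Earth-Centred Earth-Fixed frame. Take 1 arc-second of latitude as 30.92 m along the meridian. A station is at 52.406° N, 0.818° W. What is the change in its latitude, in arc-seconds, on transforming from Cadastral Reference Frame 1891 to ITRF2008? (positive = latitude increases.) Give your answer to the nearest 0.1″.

Δφ = -21.8″

sin φ = 0.792354, cos φ = 0.610062, sin λ = -0.014276, cos λ = 0.999898.
North component: ΔN = −sin φ cos λ·ΔX − sin φ sin λ·ΔY + cos φ·ΔZ = −(0.792354)(0.999898)(540.6) − (0.792354)(-0.014276)(-83.5) + (0.610062)(-402.4) = -674.74 m.
1° of latitude spans 3600 × 30.92 = 111312 m, so Δφ = -674.74 / 111312 × 3600 = -21.822″.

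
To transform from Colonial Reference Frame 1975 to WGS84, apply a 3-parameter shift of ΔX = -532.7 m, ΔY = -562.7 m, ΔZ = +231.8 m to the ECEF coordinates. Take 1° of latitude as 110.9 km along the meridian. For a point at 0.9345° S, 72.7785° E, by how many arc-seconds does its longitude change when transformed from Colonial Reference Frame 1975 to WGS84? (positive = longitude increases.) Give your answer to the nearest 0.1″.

Δλ = 11.1″

sin φ = -0.016309, cos φ = 0.999867, sin λ = 0.955167, cos λ = 0.296066.
East component: ΔE = −sin λ·ΔX + cos λ·ΔY = −(0.955167)(-532.7) + (0.296066)(-562.7) = 342.22 m.
1° of latitude spans 110900 m; at latitude φ, 1° of longitude spans that × cos φ = 110885.2 m, so Δλ = 342.22 / 110885.2 × 3600 = 11.111″.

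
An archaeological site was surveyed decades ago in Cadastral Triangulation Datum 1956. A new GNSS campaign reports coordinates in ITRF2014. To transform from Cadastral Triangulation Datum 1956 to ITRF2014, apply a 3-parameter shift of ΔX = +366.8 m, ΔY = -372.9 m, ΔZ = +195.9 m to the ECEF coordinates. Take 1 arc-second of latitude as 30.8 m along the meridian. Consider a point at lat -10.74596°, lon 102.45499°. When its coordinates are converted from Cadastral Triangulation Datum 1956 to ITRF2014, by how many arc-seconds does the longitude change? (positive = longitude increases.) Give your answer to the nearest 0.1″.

sin φ = -0.186455, cos φ = 0.982464, sin λ = 0.976466, cos λ = -0.215673.
East component: ΔE = −sin λ·ΔX + cos λ·ΔY = −(0.976466)(366.8) + (-0.215673)(-372.9) = -277.74 m.
1° of latitude spans 3600 × 30.80 = 110880 m; at latitude φ, 1° of longitude spans that × cos φ = 108935.6 m, so Δλ = -277.74 / 108935.6 × 3600 = -9.179″.

Δλ = -9.2″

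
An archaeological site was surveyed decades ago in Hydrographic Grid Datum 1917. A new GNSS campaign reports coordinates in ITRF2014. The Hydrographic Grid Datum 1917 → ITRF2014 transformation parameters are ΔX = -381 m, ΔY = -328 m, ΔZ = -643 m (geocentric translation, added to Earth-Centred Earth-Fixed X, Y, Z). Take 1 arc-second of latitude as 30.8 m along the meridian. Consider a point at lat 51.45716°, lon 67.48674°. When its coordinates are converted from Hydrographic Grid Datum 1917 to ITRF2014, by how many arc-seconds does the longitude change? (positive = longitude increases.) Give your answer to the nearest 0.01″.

sin φ = 0.782142, cos φ = 0.623100, sin λ = 0.923791, cos λ = 0.382897.
East component: ΔE = −sin λ·ΔX + cos λ·ΔY = −(0.923791)(-381) + (0.382897)(-328) = 226.37 m.
1° of latitude spans 3600 × 30.80 = 110880 m; at latitude φ, 1° of longitude spans that × cos φ = 69089.3 m, so Δλ = 226.37 / 69089.3 × 3600 = 11.796″.

Δλ = 11.80″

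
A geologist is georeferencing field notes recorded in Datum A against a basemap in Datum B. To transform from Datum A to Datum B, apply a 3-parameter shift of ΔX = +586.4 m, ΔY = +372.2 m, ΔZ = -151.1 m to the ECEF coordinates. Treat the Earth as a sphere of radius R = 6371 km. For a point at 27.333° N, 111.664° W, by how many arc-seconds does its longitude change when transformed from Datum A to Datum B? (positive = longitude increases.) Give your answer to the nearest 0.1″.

sin φ = 0.459161, cos φ = 0.888353, sin λ = -0.929365, cos λ = -0.369163.
East component: ΔE = −sin λ·ΔX + cos λ·ΔY = −(-0.929365)(586.4) + (-0.369163)(372.2) = 407.58 m.
1° of latitude spans πR/180 = 111195 m; at latitude φ, 1° of longitude spans that × cos φ = 98780.3 m, so Δλ = 407.58 / 98780.3 × 3600 = 14.854″.

Δλ = 14.9″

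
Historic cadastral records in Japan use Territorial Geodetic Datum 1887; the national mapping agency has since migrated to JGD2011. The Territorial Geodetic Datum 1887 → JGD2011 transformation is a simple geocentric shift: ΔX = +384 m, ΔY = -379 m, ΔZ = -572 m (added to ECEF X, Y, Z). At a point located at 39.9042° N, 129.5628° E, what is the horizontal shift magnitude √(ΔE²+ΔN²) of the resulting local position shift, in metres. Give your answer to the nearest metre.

109 m

The local east axis at (φ, λ) is (−sin λ, cos λ, 0), so ΔE = −sin(129.5628°)·384 + cos(129.5628°)·(-379) = -54.64 m.
The local north axis is (−sin φ cos λ, −sin φ sin λ, cos φ), giving ΔN = 156.899 + 187.436 − 438.792 = -94.46 m.
Horizontal magnitude = √(ΔE² + ΔN²) = √((-54.64)² + (-94.46)²) = 109.12 m.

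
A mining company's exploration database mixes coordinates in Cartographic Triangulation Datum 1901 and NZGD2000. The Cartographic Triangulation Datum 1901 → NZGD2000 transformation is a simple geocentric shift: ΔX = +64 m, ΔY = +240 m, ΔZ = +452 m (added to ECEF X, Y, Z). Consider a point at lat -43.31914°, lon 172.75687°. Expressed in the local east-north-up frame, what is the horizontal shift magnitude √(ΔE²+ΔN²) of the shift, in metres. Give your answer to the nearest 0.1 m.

At φ = -43.31914°, λ = 172.75687°: sin φ = -0.686061, cos φ = 0.727544, sin λ = 0.126080, cos λ = -0.992020.
ΔE = −sin λ·ΔX + cos λ·ΔY = −(0.126080)·(64) + (-0.992020)·(240) = -246.15 m.
ΔN = −sin φ cos λ·ΔX − sin φ sin λ·ΔY + cos φ·ΔZ = −(-0.686061)(-0.992020)(64) − (-0.686061)(0.126080)(240) + (0.727544)(452) = 306.05 m.
Horizontal magnitude = √(ΔE² + ΔN²) = √((-246.15)² + 306.05²) = 392.76 m.

392.8 m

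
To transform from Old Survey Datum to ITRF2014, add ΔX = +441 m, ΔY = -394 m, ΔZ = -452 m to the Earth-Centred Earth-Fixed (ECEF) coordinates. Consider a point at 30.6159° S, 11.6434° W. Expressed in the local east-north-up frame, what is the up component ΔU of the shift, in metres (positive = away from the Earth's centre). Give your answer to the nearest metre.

ΔU = 670 m

At φ = -30.6159°, λ = -11.6434°: sin φ = -0.509280, cos φ = 0.860601, sin λ = -0.201820, cos λ = 0.979423.
ΔU = cos φ cos λ·ΔX + cos φ sin λ·ΔY + sin φ·ΔZ = (0.860601)(0.979423)(441) + (0.860601)(-0.201820)(-394) + (-0.509280)(-452) = 670.34 m.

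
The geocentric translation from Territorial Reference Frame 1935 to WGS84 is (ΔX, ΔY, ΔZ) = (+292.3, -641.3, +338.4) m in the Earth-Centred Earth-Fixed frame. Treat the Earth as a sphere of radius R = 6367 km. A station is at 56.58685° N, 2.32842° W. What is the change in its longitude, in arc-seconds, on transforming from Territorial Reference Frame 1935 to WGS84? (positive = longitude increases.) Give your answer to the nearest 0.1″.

sin φ = 0.834722, cos φ = 0.550672, sin λ = -0.040627, cos λ = 0.999174.
East component: ΔE = −sin λ·ΔX + cos λ·ΔY = −(-0.040627)(292.3) + (0.999174)(-641.3) = -628.90 m.
1° of latitude spans πR/180 = 111125 m; at latitude φ, 1° of longitude spans that × cos φ = 61193.5 m, so Δλ = -628.90 / 61193.5 × 3600 = -36.998″.

Δλ = -37.0″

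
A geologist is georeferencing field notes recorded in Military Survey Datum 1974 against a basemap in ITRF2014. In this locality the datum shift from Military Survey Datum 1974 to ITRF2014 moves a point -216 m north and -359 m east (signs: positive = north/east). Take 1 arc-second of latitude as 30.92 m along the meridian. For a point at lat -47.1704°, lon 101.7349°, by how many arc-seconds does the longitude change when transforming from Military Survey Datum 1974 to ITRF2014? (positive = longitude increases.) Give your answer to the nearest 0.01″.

At latitude -47.1704°, cos φ = 0.679820.
1″ of longitude at this latitude = 30.92 × cos φ = 21.0200 m, so Δλ = -359.0 / 21.0200 = -17.079″.

Δλ = -17.08″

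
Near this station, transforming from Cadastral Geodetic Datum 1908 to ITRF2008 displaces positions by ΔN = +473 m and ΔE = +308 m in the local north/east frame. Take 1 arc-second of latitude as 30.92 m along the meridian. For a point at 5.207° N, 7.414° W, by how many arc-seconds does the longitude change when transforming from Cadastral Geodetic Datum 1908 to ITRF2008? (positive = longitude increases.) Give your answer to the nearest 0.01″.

Δλ = 10.00″

At latitude 5.207°, cos φ = 0.995873.
1″ of longitude at this latitude = 30.92 × cos φ = 30.7924 m, so Δλ = 308.0 / 30.7924 = 10.002″.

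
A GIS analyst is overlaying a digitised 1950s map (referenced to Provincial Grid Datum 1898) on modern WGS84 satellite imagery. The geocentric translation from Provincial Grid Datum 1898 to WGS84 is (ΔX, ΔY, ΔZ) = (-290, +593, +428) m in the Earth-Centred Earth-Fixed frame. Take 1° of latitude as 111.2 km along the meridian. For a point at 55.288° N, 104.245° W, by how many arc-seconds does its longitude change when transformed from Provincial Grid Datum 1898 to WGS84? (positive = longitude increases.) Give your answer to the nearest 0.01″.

sin φ = 0.822025, cos φ = 0.569452, sin λ = -0.969252, cos λ = -0.246069.
East component: ΔE = −sin λ·ΔX + cos λ·ΔY = −(-0.969252)(-290) + (-0.246069)(593) = -427.00 m.
1° of latitude spans 111200 m; at latitude φ, 1° of longitude spans that × cos φ = 63323.0 m, so Δλ = -427.00 / 63323.0 × 3600 = -24.276″.

Δλ = -24.28″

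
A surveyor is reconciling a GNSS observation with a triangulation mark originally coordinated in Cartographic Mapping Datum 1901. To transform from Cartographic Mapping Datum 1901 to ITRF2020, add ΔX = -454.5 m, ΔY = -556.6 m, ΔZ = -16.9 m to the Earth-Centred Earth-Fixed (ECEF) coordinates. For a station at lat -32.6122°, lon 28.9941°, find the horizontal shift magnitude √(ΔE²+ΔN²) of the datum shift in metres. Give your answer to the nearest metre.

459 m

At φ = -32.6122°, λ = 28.9941°: sin φ = -0.538950, cos φ = 0.842338, sin λ = 0.484720, cos λ = 0.874670.
ΔE = −sin λ·ΔX + cos λ·ΔY = −(0.484720)·(-454.5) + (0.874670)·(-556.6) = -266.54 m.
ΔN = −sin φ cos λ·ΔX − sin φ sin λ·ΔY + cos φ·ΔZ = −(-0.538950)(0.874670)(-454.5) − (-0.538950)(0.484720)(-556.6) + (0.842338)(-16.9) = -373.89 m.
Horizontal magnitude = √(ΔE² + ΔN²) = √((-266.54)² + (-373.89)²) = 459.17 m.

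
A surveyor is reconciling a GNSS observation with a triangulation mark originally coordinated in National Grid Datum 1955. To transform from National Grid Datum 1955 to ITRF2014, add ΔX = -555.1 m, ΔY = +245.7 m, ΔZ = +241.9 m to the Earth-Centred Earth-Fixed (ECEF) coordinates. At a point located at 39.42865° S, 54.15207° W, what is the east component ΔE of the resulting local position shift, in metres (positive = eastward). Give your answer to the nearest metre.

At φ = -39.42865°, λ = -54.15207°: sin φ = -0.635117, cos φ = 0.772416, sin λ = -0.810574, cos λ = 0.585636.
ΔE = −sin λ·ΔX + cos λ·ΔY = −(-0.810574)·(-555.1) + (0.585636)·(245.7) = -306.06 m.

ΔE = -306 m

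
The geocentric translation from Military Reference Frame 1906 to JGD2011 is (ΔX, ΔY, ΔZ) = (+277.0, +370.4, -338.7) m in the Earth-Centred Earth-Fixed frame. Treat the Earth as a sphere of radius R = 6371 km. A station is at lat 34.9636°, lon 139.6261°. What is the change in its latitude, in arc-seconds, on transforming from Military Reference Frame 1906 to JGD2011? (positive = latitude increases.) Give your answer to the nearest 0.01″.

sin φ = 0.573056, cos φ = 0.819516, sin λ = 0.647773, cos λ = -0.761833.
North component: ΔN = −sin φ cos λ·ΔX − sin φ sin λ·ΔY + cos φ·ΔZ = −(0.573056)(-0.761833)(277.0) − (0.573056)(0.647773)(370.4) + (0.819516)(-338.7) = -294.14 m.
1° of latitude spans πR/180 = 111195 m, so Δφ = -294.14 / 111195 × 3600 = -9.523″.

Δφ = -9.52″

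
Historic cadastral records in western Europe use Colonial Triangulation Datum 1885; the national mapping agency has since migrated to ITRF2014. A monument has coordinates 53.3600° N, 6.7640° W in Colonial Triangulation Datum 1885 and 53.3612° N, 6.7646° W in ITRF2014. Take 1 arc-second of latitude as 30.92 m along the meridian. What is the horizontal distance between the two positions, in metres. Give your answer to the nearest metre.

139 m

Δφ = 53.3612° − 53.3600° = +0.0012°; Δλ = -6.7646° − -6.7640° = -0.0006°.
1° of latitude = 3600 × 30.92 = 111312 m.
ΔN = Δφ × 111312 = 133.6 m; ΔE = Δλ × 111312 × cos(53.3600°) = -0.0006 × 111312 × 0.596785 = -39.9 m.
Distance = √(ΔE² + ΔN²) = √((-39.9)² + 133.6²) = 139.4 m.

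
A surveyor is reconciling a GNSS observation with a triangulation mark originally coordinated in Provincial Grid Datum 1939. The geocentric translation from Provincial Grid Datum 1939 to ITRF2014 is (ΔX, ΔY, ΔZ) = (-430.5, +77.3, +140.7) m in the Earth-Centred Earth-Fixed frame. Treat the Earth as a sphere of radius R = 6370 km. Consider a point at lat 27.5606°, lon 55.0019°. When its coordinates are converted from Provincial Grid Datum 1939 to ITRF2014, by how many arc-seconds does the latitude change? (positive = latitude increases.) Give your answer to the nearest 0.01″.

sin φ = 0.462687, cos φ = 0.886522, sin λ = 0.819171, cos λ = 0.573549.
North component: ΔN = −sin φ cos λ·ΔX − sin φ sin λ·ΔY + cos φ·ΔZ = −(0.462687)(0.573549)(-430.5) − (0.462687)(0.819171)(77.3) + (0.886522)(140.7) = 209.68 m.
1° of latitude spans πR/180 = 111177 m, so Δφ = 209.68 / 111177 × 3600 = 6.790″.

Δφ = 6.79″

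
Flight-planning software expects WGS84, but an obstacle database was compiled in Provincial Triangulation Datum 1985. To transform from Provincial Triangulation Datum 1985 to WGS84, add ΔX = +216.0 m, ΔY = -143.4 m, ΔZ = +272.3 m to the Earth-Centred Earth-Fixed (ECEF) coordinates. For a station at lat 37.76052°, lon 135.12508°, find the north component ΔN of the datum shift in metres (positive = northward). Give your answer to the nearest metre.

ΔN = 371 m

The local north axis is (−sin φ cos λ, −sin φ sin λ, cos φ), giving ΔN = 93.733 + 61.957 + 215.274 = 370.96 m.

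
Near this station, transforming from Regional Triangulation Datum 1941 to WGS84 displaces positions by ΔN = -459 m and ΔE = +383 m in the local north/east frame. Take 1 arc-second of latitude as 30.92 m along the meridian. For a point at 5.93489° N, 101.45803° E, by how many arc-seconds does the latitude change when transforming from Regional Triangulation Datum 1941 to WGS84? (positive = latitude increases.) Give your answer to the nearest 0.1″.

1″ of latitude = 30.92 m, so Δφ = -459.0 / 30.92 = -14.845″.

Δφ = -14.8″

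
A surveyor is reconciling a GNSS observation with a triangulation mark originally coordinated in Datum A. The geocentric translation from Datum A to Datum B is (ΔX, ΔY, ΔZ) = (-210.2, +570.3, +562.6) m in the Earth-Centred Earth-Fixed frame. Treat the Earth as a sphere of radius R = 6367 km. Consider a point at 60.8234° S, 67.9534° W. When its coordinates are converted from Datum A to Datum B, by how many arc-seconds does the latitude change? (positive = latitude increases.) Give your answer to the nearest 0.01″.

Δφ = -8.30″

sin φ = -0.873121, cos φ = 0.487503, sin λ = -0.926879, cos λ = 0.375361.
North component: ΔN = −sin φ cos λ·ΔX − sin φ sin λ·ΔY + cos φ·ΔZ = −(-0.873121)(0.375361)(-210.2) − (-0.873121)(-0.926879)(570.3) + (0.487503)(562.6) = -256.15 m.
1° of latitude spans πR/180 = 111125 m, so Δφ = -256.15 / 111125 × 3600 = -8.298″.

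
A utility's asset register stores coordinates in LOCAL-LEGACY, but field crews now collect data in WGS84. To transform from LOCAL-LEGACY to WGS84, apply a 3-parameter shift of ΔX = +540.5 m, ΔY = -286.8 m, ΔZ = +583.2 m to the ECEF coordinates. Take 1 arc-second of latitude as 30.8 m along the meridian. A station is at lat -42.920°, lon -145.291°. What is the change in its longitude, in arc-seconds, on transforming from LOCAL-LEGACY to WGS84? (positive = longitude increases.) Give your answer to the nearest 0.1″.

sin φ = -0.680977, cos φ = 0.732305, sin λ = -0.569409, cos λ = -0.822055.
East component: ΔE = −sin λ·ΔX + cos λ·ΔY = −(-0.569409)(540.5) + (-0.822055)(-286.8) = 543.53 m.
1° of latitude spans 3600 × 30.80 = 110880 m; at latitude φ, 1° of longitude spans that × cos φ = 81198.0 m, so Δλ = 543.53 / 81198.0 × 3600 = 24.098″.

Δλ = 24.1″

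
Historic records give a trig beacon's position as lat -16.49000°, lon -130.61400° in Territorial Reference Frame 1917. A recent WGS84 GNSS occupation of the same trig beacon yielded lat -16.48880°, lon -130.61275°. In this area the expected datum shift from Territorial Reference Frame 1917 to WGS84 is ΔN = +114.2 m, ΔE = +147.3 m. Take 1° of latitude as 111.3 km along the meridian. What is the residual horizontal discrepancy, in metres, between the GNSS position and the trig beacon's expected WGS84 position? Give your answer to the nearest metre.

24 m

Observed coordinate differences: Δφ = +0.00120°, Δλ = +0.00125°.
Converting to metres (1° lat = 111300 m, cos φ = 0.958869): observed ΔN = 133.6 m, observed ΔE = 133.4 m.
Subtracting the expected shift leaves a residual of 133.6 − (114.2) = 19.4 m north and 133.4 − (147.3) = -13.9 m east.
Residual distance = √(19.4² + (-13.9)²) = 23.8 m.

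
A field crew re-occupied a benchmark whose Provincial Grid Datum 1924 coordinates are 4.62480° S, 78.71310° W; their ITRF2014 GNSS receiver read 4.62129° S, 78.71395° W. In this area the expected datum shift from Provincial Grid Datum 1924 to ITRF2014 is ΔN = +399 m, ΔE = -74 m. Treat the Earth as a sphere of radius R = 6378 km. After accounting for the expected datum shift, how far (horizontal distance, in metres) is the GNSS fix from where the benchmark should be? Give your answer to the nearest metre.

Observed coordinate differences: Δφ = +0.00351°, Δλ = -0.00085°.
Converting to metres (1° lat = 111317 m, cos φ = 0.996744): observed ΔN = 390.7 m, observed ΔE = -94.3 m.
Subtracting the expected shift leaves a residual of 390.7 − (399) = -8.3 m north and -94.3 − (-74) = -20.3 m east.
Residual distance = √((-8.3)² + (-20.3)²) = 21.9 m.

22 m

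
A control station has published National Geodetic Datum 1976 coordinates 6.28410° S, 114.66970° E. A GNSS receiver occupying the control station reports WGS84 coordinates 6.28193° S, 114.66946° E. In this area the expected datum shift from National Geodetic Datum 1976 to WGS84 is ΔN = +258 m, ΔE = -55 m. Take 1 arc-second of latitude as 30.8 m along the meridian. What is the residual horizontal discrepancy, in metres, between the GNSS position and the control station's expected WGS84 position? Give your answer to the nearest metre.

33 m

Observed coordinate differences: Δφ = +0.00217°, Δλ = -0.00024°.
Converting to metres (1° lat = 110880 m, cos φ = 0.993991): observed ΔN = 240.6 m, observed ΔE = -26.5 m.
Subtracting the expected shift leaves a residual of 240.6 − (258) = -17.4 m north and -26.5 − (-55) = 28.5 m east.
Residual distance = √((-17.4)² + 28.5²) = 33.4 m.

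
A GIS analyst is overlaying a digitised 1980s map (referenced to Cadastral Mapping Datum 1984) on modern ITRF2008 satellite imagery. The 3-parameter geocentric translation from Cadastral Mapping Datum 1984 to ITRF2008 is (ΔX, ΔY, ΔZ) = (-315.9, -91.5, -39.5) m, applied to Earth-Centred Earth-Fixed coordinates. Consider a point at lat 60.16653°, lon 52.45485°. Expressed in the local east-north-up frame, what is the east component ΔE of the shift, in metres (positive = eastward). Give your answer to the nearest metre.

The local east axis at (φ, λ) is (−sin λ, cos λ, 0), so ΔE = −sin(52.45485°)·(-315.9) + cos(52.45485°)·(-91.5) = 194.71 m.

ΔE = 195 m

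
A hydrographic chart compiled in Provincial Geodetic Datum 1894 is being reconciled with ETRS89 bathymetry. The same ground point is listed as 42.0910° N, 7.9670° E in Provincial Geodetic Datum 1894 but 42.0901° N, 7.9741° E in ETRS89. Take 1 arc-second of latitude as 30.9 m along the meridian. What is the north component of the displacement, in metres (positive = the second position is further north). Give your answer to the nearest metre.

ΔN = -100 m

Δφ = 42.0901° − 42.0910° = -0.0009°; Δλ = 7.9741° − 7.9670° = +0.0071°.
1° of latitude = 3600 × 30.90 = 111240 m.
ΔN = Δφ × 111240 = -100.1 m; ΔE = Δλ × 111240 × cos(42.0910°) = +0.0071 × 111240 × 0.742081 = 586.1 m.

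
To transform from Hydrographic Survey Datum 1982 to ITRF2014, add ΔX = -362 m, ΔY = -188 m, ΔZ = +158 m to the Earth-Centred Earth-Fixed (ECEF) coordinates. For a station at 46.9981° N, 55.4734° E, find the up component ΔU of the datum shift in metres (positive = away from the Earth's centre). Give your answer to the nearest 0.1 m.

ΔU = -130.0 m

The local up (radial) axis is (cos φ cos λ, cos φ sin λ, sin φ), giving ΔU = -139.936 − 105.636 + 115.550 = -130.02 m.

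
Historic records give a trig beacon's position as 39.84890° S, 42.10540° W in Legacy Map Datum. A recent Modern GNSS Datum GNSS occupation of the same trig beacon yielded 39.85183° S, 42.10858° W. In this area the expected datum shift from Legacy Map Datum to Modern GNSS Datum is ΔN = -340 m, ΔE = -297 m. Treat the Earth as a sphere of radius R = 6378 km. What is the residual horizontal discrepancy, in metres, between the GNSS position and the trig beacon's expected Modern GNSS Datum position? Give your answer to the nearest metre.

29 m

Observed coordinate differences: Δφ = -0.00293°, Δλ = -0.00318°.
Converting to metres (1° lat = 111317 m, cos φ = 0.767737): observed ΔN = -326.2 m, observed ΔE = -271.8 m.
Subtracting the expected shift leaves a residual of -326.2 − (-340) = 13.8 m north and -271.8 − (-297) = 25.2 m east.
Residual distance = √(13.8² + 25.2²) = 28.8 m.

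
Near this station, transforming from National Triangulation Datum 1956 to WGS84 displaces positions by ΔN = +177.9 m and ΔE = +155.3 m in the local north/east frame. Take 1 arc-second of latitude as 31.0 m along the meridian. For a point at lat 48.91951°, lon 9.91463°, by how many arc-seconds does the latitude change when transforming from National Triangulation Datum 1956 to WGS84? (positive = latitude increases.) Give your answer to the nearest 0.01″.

Δφ = 5.74″

1″ of latitude = 31.00 m, so Δφ = 177.9 / 31.00 = 5.739″.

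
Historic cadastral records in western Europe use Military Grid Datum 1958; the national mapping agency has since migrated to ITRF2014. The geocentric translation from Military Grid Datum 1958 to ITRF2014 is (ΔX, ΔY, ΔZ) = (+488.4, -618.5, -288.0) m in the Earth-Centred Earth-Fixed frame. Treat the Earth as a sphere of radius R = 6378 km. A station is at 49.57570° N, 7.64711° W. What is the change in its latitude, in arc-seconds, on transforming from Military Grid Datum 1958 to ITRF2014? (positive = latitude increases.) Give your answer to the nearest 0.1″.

sin φ = 0.761263, cos φ = 0.648443, sin λ = -0.133071, cos λ = 0.991106.
North component: ΔN = −sin φ cos λ·ΔX − sin φ sin λ·ΔY + cos φ·ΔZ = −(0.761263)(0.991106)(488.4) − (0.761263)(-0.133071)(-618.5) + (0.648443)(-288.0) = -617.90 m.
1° of latitude spans πR/180 = 111317 m, so Δφ = -617.90 / 111317 × 3600 = -19.983″.

Δφ = -20.0″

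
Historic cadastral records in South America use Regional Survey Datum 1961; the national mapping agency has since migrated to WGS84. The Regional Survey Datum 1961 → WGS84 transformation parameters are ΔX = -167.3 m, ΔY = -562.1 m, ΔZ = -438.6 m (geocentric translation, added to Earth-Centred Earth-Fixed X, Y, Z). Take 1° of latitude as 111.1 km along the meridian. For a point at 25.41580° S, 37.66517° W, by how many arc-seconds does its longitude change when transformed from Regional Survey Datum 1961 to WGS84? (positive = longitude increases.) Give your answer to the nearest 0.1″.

Δλ = -19.6″

sin φ = -0.429184, cos φ = 0.903217, sin λ = -0.611046, cos λ = 0.791595.
East component: ΔE = −sin λ·ΔX + cos λ·ΔY = −(-0.611046)(-167.3) + (0.791595)(-562.1) = -547.18 m.
1° of latitude spans 111100 m; at latitude φ, 1° of longitude spans that × cos φ = 100347.4 m, so Δλ = -547.18 / 100347.4 × 3600 = -19.630″.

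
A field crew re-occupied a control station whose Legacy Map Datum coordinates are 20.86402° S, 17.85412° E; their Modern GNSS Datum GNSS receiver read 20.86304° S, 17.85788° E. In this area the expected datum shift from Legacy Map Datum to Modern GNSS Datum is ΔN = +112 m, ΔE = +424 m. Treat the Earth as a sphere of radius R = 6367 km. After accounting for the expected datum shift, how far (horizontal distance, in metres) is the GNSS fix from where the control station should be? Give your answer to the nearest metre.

34 m

Observed coordinate differences: Δφ = +0.00098°, Δλ = +0.00376°.
Converting to metres (1° lat = 111125 m, cos φ = 0.934428): observed ΔN = 108.9 m, observed ΔE = 390.4 m.
Subtracting the expected shift leaves a residual of 108.9 − (112) = -3.1 m north and 390.4 − (424) = -33.6 m east.
Residual distance = √((-3.1)² + (-33.6)²) = 33.7 m.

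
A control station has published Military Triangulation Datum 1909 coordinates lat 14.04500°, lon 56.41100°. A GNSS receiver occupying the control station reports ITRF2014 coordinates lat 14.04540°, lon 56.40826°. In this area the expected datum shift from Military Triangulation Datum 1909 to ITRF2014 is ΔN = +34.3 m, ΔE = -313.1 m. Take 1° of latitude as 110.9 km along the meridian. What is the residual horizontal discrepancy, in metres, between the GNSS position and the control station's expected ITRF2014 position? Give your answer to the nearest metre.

21 m

Observed coordinate differences: Δφ = +0.00040°, Δλ = -0.00274°.
Converting to metres (1° lat = 110900 m, cos φ = 0.970105): observed ΔN = 44.4 m, observed ΔE = -294.8 m.
Subtracting the expected shift leaves a residual of 44.4 − (34.3) = 10.1 m north and -294.8 − (-313.1) = 18.3 m east.
Residual distance = √(10.1² + 18.3²) = 20.9 m.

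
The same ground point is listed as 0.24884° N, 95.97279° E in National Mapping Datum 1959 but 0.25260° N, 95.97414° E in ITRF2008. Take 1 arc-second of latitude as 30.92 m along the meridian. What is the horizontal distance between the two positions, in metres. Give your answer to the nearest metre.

Δφ = 0.25260° − 0.24884° = +0.00376°; Δλ = 95.97414° − 95.97279° = +0.00135°.
1° of latitude = 3600 × 30.92 = 111312 m.
ΔN = Δφ × 111312 = 418.5 m; ΔE = Δλ × 111312 × cos(0.24884°) = +0.00135 × 111312 × 0.999991 = 150.3 m.
Distance = √(ΔE² + ΔN²) = √(150.3² + 418.5²) = 444.7 m.

445 m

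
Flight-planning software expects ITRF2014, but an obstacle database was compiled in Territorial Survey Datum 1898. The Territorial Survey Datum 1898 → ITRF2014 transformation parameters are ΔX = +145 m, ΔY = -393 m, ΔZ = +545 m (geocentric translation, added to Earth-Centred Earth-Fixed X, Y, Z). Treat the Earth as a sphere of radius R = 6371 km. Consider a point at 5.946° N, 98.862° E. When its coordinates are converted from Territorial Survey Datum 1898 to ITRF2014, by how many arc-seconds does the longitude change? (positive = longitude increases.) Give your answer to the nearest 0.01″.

Δλ = -2.69″

sin φ = 0.103591, cos φ = 0.994620, sin λ = 0.988062, cos λ = -0.154055.
East component: ΔE = −sin λ·ΔX + cos λ·ΔY = −(0.988062)(145) + (-0.154055)(-393) = -82.73 m.
1° of latitude spans πR/180 = 111195 m; at latitude φ, 1° of longitude spans that × cos φ = 110596.7 m, so Δλ = -82.73 / 110596.7 × 3600 = -2.693″.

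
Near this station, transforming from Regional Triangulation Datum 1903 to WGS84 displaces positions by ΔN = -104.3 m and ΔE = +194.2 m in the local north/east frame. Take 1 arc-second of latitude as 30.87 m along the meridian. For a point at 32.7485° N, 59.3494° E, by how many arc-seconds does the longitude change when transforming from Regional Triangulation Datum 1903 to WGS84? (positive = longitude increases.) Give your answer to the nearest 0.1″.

Δλ = 7.5″

At latitude 32.7485°, cos φ = 0.841053.
1″ of longitude at this latitude = 30.87 × cos φ = 25.9633 m, so Δλ = 194.2 / 25.9633 = 7.480″.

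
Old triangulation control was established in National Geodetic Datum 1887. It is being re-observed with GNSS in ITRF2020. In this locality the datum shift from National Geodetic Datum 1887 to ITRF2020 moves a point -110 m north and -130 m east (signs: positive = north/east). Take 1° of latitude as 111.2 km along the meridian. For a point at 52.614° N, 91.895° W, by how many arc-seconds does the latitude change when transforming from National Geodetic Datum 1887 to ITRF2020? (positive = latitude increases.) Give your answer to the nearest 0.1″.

1° of latitude = 111.2 km, so Δφ = -110.0 / 111200 = -0.0009892° = -3.561″.

Δφ = -3.6″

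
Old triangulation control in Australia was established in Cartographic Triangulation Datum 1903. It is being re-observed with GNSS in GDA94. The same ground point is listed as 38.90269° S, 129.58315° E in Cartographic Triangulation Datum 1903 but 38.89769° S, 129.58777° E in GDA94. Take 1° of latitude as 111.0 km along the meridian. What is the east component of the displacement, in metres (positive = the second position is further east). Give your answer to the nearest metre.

ΔE = 399 m

Δφ = -38.89769° − -38.90269° = +0.00500°; Δλ = 129.58777° − 129.58315° = +0.00462°.
ΔN = Δφ × 111000 = 555.0 m; ΔE = Δλ × 111000 × cos(-38.90269°) = +0.00462 × 111000 × 0.778214 = 399.1 m.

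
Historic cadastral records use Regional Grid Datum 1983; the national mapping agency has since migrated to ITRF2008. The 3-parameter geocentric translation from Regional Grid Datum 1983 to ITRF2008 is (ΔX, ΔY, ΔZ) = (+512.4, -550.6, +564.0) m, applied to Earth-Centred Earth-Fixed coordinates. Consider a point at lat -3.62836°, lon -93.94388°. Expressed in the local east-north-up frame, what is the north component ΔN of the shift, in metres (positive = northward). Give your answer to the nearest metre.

ΔN = 595 m

At φ = -3.62836°, λ = -93.94388°: sin φ = -0.063285, cos φ = 0.997996, sin λ = -0.997632, cos λ = -0.068779.
ΔN = −sin φ cos λ·ΔX − sin φ sin λ·ΔY + cos φ·ΔZ = −(-0.063285)(-0.068779)(512.4) − (-0.063285)(-0.997632)(-550.6) + (0.997996)(564.0) = 595.40 m.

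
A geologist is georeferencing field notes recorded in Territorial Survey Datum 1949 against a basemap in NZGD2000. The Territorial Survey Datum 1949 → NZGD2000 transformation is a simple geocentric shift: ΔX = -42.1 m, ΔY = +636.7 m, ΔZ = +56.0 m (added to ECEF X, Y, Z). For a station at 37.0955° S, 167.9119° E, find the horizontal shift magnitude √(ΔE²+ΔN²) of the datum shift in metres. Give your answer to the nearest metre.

The local east axis at (φ, λ) is (−sin λ, cos λ, 0), so ΔE = −sin(167.9119°)·(-42.1) + cos(167.9119°)·636.7 = -613.77 m.
The local north axis is (−sin φ cos λ, −sin φ sin λ, cos φ), giving ΔN = 24.829 + 80.420 + 44.667 = 149.92 m.
Horizontal magnitude = √(ΔE² + ΔN²) = √((-613.77)² + 149.92²) = 631.81 m.

632 m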